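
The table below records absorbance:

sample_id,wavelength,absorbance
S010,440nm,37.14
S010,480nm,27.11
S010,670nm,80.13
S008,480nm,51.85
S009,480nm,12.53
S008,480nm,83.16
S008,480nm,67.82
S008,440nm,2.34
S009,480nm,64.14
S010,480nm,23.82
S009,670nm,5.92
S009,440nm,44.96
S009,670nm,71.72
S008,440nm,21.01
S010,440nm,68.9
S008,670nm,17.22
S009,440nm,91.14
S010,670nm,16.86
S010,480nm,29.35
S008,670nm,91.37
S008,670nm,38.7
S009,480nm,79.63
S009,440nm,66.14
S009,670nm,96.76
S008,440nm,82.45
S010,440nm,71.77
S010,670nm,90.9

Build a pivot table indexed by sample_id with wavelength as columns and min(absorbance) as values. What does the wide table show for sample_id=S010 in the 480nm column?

Rows with sample_id=S010 and wavelength=480nm: absorbance values are 27.11, 23.82, 29.35.
min(27.11, 23.82, 29.35) = 23.82.

23.82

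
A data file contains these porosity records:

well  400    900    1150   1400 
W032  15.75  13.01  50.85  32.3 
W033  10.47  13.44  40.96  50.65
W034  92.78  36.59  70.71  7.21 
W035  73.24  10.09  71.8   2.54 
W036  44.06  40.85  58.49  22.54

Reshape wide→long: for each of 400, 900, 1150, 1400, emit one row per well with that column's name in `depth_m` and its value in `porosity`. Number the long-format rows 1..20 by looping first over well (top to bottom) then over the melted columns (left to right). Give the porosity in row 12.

7.21

20 rows total (5 × 4). Row 12: index ⌊(12-1)/4⌋ = 2 into well → W034; (12-1) mod 4 = 3 into the melted columns → 1400.
So row 12 is (W034, 1400, 7.21); porosity = 7.21.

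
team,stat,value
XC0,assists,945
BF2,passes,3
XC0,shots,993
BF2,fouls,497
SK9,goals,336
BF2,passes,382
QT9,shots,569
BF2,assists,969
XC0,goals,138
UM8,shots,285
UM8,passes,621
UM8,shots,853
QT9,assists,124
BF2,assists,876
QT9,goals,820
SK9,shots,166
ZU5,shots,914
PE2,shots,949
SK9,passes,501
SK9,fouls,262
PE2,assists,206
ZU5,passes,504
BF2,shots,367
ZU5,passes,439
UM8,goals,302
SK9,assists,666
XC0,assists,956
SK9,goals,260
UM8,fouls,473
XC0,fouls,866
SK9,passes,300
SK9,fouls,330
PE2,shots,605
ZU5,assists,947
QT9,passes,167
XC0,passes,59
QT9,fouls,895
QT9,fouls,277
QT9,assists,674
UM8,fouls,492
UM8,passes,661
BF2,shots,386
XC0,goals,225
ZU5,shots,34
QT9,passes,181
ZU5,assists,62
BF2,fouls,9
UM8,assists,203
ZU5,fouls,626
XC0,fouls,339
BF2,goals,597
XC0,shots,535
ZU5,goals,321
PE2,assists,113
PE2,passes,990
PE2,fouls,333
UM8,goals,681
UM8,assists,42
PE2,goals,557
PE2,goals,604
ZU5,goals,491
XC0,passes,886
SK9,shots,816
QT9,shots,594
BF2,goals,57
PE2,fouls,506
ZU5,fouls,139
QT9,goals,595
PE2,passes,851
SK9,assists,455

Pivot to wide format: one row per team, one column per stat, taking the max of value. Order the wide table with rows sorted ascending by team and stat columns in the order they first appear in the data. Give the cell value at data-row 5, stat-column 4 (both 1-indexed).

492

With rows sorted ascending by team, row 5 is team=UM8. stat columns in first-appearance order: assists, passes, shots, fouls, goals; column 4 is fouls.
Long rows with team=UM8, stat=fouls: max(473, 492) = 492.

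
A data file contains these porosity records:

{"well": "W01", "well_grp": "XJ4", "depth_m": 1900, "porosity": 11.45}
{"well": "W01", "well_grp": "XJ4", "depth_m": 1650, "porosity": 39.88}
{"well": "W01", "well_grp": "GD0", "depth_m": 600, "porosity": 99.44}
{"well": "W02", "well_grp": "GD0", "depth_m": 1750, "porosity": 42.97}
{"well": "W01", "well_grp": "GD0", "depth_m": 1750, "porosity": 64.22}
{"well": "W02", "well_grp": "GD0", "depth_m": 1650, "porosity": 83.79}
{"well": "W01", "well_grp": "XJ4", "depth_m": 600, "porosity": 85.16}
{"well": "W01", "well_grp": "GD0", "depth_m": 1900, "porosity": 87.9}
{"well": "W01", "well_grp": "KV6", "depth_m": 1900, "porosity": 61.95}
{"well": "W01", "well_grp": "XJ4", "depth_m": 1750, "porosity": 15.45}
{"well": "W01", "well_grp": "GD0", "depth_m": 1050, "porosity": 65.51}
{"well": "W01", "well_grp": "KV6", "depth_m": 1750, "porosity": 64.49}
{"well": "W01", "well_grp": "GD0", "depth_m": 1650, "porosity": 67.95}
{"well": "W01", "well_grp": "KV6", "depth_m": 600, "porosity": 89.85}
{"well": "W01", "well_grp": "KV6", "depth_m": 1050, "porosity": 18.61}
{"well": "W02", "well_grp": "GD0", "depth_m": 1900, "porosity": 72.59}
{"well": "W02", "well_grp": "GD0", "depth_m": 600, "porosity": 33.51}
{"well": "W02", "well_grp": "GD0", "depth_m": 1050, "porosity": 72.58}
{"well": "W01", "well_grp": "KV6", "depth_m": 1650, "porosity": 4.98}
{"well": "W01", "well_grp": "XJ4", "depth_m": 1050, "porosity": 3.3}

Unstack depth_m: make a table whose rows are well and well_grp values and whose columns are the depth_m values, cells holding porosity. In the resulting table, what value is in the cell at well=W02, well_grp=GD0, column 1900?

72.59

Wide layout: rows indexed by well and well_grp, columns are the 5 distinct depth_m values (1900, 1650, 600, 1750, 1050).
Cell (well=W02, well_grp=GD0, depth_m=1900) draws from the long row where well=W02, well_grp=GD0 and depth_m=1900, which has porosity=72.59.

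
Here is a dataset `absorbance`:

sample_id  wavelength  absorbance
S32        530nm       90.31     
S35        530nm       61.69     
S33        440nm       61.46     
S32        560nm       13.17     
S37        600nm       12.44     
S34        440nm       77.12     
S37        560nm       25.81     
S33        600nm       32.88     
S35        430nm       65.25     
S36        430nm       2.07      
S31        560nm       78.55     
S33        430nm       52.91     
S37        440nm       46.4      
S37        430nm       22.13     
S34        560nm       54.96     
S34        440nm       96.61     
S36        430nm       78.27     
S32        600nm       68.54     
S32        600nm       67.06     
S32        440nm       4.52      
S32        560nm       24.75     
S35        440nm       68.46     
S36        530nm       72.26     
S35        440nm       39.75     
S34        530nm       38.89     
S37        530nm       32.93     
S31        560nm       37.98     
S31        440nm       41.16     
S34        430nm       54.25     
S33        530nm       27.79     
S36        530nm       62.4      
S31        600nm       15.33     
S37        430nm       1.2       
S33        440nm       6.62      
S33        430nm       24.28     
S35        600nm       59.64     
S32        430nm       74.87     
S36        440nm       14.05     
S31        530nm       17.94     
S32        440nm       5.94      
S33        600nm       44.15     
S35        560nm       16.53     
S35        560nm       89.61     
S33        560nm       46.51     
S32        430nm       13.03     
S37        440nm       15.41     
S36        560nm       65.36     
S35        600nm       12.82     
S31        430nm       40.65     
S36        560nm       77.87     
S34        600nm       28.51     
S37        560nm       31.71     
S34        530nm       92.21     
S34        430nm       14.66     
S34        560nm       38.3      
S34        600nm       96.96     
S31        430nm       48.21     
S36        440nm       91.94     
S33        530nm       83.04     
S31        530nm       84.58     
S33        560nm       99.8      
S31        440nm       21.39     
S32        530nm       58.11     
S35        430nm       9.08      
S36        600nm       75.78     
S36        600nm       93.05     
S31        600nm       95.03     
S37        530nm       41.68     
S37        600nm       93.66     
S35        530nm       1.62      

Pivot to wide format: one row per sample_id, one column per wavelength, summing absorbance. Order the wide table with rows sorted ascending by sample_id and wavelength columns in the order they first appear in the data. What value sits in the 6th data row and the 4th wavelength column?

168.83

With rows sorted ascending by sample_id, row 6 is sample_id=S36. wavelength columns in first-appearance order: 530nm, 440nm, 560nm, 600nm, 430nm; column 4 is 600nm.
Long rows with sample_id=S36, wavelength=600nm: 75.78 + 93.05 = 168.83.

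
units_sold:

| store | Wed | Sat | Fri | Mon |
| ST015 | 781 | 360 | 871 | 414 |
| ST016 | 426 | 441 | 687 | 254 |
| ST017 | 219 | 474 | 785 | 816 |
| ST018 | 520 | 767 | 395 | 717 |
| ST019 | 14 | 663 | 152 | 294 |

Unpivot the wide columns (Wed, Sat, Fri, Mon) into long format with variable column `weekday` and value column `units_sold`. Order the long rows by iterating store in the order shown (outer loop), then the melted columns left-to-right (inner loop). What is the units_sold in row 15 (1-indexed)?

20 rows total (5 × 4). Row 15: index ⌊(15-1)/4⌋ = 3 into store → ST018; (15-1) mod 4 = 2 into the melted columns → Fri.
So row 15 is (ST018, Fri, 395); units_sold = 395.

395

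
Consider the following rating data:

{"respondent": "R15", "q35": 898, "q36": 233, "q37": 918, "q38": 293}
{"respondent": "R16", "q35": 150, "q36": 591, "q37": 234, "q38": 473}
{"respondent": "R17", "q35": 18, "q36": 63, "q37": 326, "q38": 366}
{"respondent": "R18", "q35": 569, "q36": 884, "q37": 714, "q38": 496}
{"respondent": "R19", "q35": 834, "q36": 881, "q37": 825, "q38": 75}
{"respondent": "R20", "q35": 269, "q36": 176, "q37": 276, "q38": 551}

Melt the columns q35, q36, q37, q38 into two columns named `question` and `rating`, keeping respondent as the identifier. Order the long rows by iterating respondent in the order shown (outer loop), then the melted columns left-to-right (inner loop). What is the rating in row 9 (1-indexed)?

24 rows total (6 × 4). Row 9: index ⌊(9-1)/4⌋ = 2 into respondent → R17; (9-1) mod 4 = 0 into the melted columns → q35.
So row 9 is (R17, q35, 18); rating = 18.

18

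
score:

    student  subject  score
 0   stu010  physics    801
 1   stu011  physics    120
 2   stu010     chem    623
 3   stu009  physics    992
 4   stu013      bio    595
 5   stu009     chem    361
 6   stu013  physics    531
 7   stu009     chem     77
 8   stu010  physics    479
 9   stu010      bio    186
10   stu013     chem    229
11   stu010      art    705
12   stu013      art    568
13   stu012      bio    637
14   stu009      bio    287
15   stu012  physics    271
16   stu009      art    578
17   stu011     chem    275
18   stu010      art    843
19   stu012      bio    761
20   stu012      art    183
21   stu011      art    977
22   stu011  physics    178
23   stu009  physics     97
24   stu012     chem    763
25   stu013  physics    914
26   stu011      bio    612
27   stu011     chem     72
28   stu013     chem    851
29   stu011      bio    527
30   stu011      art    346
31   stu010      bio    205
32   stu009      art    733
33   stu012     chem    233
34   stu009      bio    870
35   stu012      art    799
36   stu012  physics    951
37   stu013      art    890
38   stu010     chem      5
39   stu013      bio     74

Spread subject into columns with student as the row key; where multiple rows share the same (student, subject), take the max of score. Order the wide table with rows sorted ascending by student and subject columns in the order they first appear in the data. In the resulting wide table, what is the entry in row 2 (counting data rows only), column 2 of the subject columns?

623

With rows sorted ascending by student, row 2 is student=stu010. subject columns in first-appearance order: physics, chem, bio, art; column 2 is chem.
Long rows with student=stu010, subject=chem: max(623, 5) = 623.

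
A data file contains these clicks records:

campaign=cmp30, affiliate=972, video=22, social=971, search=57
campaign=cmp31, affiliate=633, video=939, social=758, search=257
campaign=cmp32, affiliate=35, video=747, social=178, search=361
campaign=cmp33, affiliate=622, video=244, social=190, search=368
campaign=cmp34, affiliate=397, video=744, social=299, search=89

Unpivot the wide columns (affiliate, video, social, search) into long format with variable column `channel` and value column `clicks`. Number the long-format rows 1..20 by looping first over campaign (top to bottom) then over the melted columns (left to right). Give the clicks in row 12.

20 rows total (5 × 4). Row 12: index ⌊(12-1)/4⌋ = 2 into campaign → cmp32; (12-1) mod 4 = 3 into the melted columns → search.
So row 12 is (cmp32, search, 361); clicks = 361.

361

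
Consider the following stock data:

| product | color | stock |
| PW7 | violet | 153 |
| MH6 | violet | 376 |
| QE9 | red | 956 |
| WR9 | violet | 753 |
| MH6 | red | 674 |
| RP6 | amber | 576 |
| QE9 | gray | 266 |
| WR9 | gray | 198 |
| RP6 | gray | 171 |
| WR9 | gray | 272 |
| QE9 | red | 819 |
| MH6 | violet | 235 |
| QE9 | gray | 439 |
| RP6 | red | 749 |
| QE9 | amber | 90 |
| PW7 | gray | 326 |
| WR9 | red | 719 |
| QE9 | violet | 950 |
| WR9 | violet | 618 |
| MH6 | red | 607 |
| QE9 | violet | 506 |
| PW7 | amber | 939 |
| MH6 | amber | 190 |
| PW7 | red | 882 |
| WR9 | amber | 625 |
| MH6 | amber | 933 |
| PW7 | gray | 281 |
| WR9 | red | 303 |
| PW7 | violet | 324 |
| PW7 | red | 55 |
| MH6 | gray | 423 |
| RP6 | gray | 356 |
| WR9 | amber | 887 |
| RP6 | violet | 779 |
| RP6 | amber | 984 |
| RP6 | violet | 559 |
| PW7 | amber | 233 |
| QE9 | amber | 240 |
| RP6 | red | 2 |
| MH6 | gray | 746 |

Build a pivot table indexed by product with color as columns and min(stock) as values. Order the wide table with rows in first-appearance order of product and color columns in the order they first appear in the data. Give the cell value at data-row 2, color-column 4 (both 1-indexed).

With rows in first-appearance order of product, row 2 is product=MH6. color columns in first-appearance order: violet, red, amber, gray; column 4 is gray.
Long rows with product=MH6, color=gray: min(423, 746) = 423.

423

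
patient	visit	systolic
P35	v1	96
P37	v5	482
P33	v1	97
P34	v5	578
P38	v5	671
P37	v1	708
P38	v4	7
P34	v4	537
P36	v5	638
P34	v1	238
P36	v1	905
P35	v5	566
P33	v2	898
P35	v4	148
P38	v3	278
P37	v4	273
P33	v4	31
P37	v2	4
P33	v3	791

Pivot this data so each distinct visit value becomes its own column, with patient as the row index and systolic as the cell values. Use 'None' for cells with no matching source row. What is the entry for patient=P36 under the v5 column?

638

The long row with patient=P36, visit=v5 has systolic=638.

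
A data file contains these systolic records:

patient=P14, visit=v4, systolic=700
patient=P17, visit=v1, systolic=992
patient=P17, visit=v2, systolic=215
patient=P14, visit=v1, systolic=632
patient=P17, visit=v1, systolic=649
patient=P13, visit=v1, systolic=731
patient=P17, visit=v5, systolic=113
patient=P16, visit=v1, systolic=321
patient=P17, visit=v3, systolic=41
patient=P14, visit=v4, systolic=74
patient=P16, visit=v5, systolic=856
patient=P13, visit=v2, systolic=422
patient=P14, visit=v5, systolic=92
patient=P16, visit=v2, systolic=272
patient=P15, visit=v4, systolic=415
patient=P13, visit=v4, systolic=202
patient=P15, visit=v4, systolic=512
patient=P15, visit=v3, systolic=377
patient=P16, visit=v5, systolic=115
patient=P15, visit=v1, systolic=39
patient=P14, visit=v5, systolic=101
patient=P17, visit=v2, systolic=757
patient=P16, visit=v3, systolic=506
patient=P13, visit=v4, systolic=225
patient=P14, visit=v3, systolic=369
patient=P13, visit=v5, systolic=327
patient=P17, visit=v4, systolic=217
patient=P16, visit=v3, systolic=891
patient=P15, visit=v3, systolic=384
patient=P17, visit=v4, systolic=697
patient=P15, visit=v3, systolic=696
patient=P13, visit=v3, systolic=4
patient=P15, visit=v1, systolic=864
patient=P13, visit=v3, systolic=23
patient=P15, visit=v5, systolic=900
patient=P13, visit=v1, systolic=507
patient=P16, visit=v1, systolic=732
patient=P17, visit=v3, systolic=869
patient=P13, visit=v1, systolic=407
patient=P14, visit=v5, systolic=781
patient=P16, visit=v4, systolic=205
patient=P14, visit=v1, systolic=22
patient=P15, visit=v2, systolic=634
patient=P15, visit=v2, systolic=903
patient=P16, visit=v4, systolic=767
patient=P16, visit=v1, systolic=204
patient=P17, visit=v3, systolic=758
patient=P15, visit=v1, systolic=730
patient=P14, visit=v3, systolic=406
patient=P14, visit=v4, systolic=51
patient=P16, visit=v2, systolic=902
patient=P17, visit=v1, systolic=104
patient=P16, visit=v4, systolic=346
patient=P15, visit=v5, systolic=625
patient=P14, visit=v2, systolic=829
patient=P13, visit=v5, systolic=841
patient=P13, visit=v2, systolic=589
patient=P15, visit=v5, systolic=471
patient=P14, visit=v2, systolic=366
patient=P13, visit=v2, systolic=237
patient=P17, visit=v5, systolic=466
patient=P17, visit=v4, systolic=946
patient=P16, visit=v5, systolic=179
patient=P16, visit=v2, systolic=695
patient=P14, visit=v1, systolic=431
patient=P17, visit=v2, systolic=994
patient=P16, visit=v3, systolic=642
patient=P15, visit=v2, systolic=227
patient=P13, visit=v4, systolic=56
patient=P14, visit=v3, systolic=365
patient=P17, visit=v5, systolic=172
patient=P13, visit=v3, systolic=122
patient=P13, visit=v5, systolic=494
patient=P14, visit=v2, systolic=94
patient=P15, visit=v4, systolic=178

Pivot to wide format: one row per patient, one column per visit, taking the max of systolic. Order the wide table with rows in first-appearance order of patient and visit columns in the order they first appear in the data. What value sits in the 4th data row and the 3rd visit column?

902

With rows in first-appearance order of patient, row 4 is patient=P16. visit columns in first-appearance order: v4, v1, v2, v5, v3; column 3 is v2.
Long rows with patient=P16, visit=v2: max(272, 902, 695) = 902.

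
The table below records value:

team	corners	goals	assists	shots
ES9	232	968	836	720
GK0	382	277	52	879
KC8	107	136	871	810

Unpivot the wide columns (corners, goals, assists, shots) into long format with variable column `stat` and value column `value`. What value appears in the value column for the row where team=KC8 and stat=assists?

871

Unpivoting turns each (team, wide-column) pair into one long row.
The wide cell at row KC8, column assists holds 871, so the long row (KC8, assists) has value=871.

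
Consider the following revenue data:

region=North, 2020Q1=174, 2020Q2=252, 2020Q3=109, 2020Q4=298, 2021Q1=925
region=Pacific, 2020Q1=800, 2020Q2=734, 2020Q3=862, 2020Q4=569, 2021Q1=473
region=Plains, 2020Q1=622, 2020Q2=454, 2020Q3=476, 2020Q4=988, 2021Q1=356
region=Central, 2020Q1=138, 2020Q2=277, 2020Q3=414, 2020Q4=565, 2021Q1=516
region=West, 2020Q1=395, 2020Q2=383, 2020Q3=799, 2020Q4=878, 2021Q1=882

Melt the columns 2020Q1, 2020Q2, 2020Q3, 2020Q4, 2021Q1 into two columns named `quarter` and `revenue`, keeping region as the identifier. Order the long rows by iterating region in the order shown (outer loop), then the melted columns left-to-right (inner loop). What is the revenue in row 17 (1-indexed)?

277

25 rows total (5 × 5). Row 17: index ⌊(17-1)/5⌋ = 3 into region → Central; (17-1) mod 5 = 1 into the melted columns → 2020Q2.
So row 17 is (Central, 2020Q2, 277); revenue = 277.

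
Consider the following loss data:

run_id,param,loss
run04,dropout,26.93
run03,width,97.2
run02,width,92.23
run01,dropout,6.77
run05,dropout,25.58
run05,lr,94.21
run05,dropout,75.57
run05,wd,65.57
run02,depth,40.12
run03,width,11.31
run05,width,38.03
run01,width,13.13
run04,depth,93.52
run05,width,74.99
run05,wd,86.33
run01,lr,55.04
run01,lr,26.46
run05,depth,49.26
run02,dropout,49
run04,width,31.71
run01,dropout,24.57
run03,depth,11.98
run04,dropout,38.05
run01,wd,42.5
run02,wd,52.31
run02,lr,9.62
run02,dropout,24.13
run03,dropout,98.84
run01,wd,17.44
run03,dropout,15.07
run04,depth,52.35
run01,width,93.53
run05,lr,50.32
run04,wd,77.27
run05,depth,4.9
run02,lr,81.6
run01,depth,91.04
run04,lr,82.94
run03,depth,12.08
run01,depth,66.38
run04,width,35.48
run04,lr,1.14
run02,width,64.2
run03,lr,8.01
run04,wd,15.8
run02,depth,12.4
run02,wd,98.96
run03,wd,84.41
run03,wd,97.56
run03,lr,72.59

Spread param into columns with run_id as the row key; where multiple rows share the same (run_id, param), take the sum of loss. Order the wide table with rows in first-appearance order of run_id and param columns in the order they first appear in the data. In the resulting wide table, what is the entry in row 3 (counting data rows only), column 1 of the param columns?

With rows in first-appearance order of run_id, row 3 is run_id=run02. param columns in first-appearance order: dropout, width, lr, wd, depth; column 1 is dropout.
Long rows with run_id=run02, param=dropout: 49 + 24.13 = 73.13.

73.13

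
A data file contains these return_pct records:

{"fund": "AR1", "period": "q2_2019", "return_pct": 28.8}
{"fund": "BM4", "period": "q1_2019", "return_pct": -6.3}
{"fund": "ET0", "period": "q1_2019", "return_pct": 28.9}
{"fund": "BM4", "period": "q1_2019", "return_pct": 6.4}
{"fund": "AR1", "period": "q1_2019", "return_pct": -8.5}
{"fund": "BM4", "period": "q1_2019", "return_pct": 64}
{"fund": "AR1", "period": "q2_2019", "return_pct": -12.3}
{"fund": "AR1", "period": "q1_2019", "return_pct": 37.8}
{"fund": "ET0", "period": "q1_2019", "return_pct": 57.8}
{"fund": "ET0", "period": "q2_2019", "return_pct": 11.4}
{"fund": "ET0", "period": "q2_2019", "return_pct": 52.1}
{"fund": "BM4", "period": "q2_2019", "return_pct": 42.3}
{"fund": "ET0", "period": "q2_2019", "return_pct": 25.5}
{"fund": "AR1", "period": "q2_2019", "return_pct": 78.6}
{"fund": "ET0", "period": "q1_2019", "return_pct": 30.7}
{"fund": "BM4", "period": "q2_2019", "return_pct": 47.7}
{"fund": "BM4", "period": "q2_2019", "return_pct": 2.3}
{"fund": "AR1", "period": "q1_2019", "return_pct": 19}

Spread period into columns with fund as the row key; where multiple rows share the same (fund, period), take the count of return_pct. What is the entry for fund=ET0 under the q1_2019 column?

Rows with fund=ET0 and period=q1_2019: return_pct values are 28.9, 57.8, 30.7.
3 rows match — count = 3.

3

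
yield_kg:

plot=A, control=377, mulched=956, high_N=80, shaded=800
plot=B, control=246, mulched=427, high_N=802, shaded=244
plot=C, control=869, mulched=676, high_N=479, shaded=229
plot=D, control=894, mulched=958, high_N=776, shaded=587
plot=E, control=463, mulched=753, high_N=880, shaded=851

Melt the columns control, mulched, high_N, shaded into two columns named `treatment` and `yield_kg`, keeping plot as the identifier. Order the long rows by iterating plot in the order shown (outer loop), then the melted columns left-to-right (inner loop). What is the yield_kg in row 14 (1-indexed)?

958

20 rows total (5 × 4). Row 14: index ⌊(14-1)/4⌋ = 3 into plot → D; (14-1) mod 4 = 1 into the melted columns → mulched.
So row 14 is (D, mulched, 958); yield_kg = 958.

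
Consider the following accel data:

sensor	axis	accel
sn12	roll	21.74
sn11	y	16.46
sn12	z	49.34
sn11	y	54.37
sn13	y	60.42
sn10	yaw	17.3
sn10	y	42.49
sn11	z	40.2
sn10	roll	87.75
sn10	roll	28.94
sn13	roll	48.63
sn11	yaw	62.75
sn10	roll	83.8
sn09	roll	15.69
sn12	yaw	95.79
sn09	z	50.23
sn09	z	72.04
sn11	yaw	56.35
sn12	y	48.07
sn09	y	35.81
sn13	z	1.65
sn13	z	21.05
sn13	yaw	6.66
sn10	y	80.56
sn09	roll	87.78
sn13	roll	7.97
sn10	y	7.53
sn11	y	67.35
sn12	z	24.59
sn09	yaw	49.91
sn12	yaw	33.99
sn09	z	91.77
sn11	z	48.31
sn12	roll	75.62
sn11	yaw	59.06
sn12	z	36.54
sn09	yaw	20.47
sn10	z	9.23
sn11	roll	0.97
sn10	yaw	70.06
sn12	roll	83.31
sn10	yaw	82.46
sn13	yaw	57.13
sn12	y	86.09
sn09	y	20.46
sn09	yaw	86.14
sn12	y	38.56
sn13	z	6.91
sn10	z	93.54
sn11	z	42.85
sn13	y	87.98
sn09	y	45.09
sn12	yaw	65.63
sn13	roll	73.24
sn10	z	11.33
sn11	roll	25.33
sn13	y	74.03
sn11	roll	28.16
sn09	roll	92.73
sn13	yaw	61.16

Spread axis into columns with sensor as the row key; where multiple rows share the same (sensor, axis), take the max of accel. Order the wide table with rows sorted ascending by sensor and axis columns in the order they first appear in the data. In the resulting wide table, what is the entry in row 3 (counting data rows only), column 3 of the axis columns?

48.31

With rows sorted ascending by sensor, row 3 is sensor=sn11. axis columns in first-appearance order: roll, y, z, yaw; column 3 is z.
Long rows with sensor=sn11, axis=z: max(40.2, 48.31, 42.85) = 48.31.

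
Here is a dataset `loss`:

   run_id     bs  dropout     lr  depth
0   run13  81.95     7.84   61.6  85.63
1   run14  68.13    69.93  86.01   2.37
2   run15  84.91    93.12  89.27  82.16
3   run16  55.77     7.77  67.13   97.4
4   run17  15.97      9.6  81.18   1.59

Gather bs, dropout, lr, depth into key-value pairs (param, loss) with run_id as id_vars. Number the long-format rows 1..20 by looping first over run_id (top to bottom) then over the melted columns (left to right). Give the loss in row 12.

20 rows total (5 × 4). Row 12: index ⌊(12-1)/4⌋ = 2 into run_id → run15; (12-1) mod 4 = 3 into the melted columns → depth.
So row 12 is (run15, depth, 82.16); loss = 82.16.

82.16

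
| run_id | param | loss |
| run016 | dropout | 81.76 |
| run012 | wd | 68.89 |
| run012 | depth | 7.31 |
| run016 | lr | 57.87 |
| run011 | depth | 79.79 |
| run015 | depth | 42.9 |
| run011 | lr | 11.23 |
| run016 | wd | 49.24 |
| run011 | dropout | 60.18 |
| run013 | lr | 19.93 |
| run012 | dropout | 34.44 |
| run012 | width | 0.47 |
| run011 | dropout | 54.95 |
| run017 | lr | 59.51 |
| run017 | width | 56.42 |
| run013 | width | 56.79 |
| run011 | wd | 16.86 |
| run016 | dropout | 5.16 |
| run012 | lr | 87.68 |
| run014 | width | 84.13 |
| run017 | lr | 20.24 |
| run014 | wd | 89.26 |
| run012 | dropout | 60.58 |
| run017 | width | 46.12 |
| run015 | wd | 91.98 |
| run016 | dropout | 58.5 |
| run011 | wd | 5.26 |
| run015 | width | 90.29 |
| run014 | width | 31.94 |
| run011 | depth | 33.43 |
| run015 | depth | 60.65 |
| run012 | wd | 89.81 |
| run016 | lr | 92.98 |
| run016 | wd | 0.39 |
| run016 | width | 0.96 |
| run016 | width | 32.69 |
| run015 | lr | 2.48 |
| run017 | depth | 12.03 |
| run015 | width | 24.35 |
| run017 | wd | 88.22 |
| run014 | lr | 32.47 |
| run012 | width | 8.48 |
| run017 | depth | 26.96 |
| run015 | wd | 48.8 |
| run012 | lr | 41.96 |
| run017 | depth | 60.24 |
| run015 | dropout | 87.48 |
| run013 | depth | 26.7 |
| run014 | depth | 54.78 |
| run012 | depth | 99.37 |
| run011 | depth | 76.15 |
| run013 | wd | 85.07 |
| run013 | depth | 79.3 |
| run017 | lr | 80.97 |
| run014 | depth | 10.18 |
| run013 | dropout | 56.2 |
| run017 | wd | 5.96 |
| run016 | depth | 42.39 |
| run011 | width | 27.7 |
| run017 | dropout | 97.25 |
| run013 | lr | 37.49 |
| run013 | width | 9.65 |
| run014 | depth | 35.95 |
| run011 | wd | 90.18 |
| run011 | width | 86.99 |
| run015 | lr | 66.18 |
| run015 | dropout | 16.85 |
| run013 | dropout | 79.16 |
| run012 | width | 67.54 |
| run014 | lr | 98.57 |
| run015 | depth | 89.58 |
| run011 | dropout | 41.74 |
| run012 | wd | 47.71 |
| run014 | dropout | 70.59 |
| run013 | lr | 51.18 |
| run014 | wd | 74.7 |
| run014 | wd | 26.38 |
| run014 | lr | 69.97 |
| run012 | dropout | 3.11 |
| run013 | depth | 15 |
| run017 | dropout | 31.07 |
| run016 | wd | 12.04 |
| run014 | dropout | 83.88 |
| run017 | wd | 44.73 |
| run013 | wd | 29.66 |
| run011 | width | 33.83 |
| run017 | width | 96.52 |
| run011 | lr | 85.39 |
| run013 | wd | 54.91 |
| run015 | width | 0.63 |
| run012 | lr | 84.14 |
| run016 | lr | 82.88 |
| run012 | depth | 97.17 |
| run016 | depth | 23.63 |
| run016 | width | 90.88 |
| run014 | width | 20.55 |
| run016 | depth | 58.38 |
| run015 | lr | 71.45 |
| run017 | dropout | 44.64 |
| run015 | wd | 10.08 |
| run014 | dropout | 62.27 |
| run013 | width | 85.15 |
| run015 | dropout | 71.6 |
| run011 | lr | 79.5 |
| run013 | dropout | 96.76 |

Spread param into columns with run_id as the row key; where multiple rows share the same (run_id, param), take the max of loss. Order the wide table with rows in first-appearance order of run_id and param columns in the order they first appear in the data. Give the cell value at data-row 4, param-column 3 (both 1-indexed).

With rows in first-appearance order of run_id, row 4 is run_id=run015. param columns in first-appearance order: dropout, wd, depth, lr, width; column 3 is depth.
Long rows with run_id=run015, param=depth: max(42.9, 60.65, 89.58) = 89.58.

89.58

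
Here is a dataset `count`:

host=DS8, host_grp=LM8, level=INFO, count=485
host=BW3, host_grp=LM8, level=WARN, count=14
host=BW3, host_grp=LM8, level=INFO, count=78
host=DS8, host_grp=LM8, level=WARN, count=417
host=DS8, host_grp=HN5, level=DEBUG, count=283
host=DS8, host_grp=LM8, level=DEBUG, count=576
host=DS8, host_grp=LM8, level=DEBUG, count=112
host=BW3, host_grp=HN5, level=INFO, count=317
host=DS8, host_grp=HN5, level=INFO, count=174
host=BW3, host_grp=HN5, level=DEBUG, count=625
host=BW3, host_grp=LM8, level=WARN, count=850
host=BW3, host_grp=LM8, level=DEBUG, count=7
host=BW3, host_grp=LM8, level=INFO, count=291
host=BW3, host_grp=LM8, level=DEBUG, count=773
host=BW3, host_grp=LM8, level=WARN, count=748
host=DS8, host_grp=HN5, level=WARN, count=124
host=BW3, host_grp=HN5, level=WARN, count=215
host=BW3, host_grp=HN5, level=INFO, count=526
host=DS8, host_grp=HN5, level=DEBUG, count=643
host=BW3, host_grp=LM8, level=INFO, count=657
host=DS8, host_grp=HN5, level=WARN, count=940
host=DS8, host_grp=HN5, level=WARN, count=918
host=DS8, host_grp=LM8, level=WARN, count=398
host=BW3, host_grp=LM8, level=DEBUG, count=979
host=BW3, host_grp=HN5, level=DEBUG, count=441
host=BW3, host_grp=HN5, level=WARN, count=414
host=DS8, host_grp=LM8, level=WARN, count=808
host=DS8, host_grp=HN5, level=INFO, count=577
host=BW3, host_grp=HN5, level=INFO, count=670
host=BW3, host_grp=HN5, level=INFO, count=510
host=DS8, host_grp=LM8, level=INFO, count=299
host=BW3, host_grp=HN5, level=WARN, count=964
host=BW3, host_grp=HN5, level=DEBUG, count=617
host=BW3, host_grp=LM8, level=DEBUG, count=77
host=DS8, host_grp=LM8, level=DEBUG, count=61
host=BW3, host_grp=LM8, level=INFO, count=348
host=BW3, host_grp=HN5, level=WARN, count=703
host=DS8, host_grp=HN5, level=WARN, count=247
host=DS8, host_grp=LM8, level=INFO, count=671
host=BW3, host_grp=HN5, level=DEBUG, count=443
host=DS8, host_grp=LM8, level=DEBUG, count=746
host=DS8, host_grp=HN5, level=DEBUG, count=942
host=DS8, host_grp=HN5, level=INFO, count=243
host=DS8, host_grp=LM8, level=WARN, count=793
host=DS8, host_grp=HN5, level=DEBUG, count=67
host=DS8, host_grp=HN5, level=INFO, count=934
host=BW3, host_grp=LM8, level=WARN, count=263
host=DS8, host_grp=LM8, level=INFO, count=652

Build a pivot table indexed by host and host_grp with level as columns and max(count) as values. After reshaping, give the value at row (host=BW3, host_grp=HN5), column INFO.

Rows with host=BW3, host_grp=HN5 and level=INFO: count values are 317, 526, 670, 510.
max(317, 526, 670, 510) = 670.

670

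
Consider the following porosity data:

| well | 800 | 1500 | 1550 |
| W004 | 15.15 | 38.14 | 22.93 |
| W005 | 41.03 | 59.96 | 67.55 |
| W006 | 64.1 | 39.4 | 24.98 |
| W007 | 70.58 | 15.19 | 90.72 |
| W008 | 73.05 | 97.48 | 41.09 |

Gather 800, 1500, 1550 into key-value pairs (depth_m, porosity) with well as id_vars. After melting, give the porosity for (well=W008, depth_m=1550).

Unpivoting turns each (well, wide-column) pair into one long row.
The wide cell at row W008, column 1550 holds 41.09, so the long row (W008, 1550) has porosity=41.09.

41.09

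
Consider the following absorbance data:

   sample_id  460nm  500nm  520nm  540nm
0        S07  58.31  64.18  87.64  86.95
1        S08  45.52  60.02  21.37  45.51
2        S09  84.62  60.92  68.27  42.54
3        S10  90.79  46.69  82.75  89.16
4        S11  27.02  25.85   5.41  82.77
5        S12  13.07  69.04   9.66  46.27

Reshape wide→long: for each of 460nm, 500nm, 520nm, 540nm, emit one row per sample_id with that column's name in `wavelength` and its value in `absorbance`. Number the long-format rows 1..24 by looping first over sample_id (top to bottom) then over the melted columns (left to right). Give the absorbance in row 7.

21.37

24 rows total (6 × 4). Row 7: index ⌊(7-1)/4⌋ = 1 into sample_id → S08; (7-1) mod 4 = 2 into the melted columns → 520nm.
So row 7 is (S08, 520nm, 21.37); absorbance = 21.37.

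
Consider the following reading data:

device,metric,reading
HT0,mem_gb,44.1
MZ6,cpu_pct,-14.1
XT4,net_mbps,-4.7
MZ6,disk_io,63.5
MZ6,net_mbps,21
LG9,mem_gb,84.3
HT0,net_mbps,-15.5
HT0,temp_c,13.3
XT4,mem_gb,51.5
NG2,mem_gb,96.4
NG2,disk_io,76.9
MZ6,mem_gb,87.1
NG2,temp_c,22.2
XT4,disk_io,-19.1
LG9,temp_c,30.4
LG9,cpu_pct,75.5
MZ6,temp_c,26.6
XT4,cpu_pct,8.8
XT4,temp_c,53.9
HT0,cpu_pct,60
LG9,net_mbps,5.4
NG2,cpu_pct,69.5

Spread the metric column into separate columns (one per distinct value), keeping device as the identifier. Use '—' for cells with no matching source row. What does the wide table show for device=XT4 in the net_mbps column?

The long row with device=XT4, metric=net_mbps has reading=-4.7.

-4.7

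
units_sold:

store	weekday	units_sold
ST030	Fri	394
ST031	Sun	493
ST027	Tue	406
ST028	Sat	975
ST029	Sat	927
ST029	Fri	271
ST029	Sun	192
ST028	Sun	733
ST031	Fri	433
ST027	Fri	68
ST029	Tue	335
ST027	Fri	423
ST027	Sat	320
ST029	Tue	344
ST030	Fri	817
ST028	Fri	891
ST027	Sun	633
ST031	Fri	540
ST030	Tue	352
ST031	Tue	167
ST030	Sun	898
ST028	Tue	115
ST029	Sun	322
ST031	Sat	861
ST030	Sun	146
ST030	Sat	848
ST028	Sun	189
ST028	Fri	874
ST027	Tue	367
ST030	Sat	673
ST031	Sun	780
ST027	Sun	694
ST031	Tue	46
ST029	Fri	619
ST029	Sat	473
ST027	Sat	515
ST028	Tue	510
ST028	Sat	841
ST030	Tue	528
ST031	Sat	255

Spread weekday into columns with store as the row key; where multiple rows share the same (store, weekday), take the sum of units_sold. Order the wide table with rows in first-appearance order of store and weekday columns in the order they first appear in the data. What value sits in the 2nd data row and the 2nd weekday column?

With rows in first-appearance order of store, row 2 is store=ST031. weekday columns in first-appearance order: Fri, Sun, Tue, Sat; column 2 is Sun.
Long rows with store=ST031, weekday=Sun: 493 + 780 = 1273.

1273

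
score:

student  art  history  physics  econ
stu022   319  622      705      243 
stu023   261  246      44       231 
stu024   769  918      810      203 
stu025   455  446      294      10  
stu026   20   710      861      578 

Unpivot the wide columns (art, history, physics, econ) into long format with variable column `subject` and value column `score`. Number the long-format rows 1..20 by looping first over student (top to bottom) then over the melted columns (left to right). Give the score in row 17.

20 rows total (5 × 4). Row 17: index ⌊(17-1)/4⌋ = 4 into student → stu026; (17-1) mod 4 = 0 into the melted columns → art.
So row 17 is (stu026, art, 20); score = 20.

20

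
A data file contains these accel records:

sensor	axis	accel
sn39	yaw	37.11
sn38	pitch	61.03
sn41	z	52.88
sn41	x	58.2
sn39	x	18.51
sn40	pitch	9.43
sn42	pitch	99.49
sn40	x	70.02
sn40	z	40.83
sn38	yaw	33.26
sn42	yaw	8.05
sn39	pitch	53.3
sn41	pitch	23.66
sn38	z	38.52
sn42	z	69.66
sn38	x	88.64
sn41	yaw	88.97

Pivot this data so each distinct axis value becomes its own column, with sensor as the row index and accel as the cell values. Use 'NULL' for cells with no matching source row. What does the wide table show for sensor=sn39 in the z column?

NULL

No long-format row has sensor=sn39 and axis=z, so the cell is NULL.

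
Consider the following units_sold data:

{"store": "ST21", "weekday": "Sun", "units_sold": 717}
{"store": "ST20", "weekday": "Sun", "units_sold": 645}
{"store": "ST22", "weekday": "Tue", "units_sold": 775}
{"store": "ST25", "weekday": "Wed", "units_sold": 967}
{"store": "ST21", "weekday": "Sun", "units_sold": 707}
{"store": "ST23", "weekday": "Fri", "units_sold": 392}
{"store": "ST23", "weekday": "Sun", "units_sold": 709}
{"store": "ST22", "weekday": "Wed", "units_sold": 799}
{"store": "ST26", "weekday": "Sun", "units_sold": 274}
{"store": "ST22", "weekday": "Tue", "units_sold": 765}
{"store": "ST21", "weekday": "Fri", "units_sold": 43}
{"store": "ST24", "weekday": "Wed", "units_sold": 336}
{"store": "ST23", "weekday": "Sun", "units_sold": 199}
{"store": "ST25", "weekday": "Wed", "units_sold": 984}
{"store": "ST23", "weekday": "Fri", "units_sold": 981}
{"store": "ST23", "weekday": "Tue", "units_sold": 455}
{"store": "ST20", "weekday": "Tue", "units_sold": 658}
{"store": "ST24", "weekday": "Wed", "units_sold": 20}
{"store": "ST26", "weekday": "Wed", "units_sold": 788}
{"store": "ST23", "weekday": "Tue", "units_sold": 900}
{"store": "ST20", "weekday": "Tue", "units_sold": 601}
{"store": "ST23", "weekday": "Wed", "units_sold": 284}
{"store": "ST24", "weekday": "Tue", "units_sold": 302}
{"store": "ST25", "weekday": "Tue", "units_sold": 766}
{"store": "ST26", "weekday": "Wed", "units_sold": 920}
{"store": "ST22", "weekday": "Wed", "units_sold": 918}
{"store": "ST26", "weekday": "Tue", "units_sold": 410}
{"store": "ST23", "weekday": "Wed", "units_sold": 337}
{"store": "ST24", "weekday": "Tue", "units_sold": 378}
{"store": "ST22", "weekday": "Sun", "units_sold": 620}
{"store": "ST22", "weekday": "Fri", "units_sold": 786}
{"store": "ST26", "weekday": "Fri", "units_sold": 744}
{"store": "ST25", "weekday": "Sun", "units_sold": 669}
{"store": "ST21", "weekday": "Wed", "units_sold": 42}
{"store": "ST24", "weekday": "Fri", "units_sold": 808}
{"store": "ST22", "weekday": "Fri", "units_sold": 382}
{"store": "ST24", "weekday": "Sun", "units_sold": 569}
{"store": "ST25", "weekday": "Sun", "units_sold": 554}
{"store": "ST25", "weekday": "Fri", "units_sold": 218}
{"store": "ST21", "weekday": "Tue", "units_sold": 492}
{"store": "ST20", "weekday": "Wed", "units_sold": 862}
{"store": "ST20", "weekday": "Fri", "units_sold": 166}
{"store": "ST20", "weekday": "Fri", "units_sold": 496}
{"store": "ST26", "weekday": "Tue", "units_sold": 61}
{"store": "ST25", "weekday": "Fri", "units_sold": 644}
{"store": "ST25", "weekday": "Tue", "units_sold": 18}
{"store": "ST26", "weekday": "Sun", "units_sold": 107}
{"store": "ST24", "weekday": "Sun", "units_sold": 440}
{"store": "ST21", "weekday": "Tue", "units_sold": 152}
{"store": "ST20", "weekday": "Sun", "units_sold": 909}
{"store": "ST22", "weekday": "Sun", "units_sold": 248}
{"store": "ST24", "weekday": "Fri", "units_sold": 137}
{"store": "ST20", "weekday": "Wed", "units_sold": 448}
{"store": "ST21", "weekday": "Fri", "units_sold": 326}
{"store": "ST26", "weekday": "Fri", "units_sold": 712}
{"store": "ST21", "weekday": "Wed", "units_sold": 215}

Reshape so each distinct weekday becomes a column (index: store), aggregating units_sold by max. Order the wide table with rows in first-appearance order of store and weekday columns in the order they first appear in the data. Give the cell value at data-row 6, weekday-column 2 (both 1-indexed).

With rows in first-appearance order of store, row 6 is store=ST26. weekday columns in first-appearance order: Sun, Tue, Wed, Fri; column 2 is Tue.
Long rows with store=ST26, weekday=Tue: max(410, 61) = 410.

410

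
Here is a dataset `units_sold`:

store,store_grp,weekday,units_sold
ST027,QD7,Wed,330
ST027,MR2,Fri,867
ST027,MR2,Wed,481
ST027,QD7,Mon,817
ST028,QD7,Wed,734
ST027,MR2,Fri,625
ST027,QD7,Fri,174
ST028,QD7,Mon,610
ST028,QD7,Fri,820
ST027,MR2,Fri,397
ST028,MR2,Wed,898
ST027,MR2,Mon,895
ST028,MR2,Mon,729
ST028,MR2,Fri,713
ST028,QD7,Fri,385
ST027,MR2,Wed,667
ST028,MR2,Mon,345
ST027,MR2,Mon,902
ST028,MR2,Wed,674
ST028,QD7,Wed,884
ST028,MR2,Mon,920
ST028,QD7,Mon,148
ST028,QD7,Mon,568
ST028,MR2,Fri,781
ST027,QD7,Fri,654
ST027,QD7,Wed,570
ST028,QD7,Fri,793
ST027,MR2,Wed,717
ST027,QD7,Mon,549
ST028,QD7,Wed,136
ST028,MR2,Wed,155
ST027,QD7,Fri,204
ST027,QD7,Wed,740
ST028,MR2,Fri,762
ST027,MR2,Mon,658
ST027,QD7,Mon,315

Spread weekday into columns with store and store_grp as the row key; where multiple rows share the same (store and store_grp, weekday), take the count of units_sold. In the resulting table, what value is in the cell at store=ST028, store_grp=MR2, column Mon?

3

Rows with store=ST028, store_grp=MR2 and weekday=Mon: units_sold values are 729, 345, 920.
3 rows match — count = 3.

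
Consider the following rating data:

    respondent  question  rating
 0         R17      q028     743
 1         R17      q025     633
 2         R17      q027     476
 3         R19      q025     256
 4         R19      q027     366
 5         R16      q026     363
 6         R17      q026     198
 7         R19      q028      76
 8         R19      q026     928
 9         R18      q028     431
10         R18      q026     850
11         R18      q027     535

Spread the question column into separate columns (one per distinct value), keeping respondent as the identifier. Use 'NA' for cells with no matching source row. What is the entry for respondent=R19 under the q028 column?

The long row with respondent=R19, question=q028 has rating=76.

76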